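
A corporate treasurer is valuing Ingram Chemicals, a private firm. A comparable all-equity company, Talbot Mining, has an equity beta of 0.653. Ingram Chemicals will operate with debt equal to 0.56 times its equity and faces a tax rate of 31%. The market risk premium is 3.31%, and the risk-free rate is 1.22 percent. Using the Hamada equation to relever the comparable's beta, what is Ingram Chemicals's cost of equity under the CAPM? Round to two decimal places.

4.22%

β_L = β_U × [1 + (1 − t)(D/E)] = 0.653 × [1 + (1 − 0.31) × 0.56]
    = 0.653 × [1 + 0.69 × 0.56] = 0.653 × 1.3864 = 0.9053
E(R) = R_f + β_L × MRP = 1.22% + 0.9053 × 3.31% = 4.22%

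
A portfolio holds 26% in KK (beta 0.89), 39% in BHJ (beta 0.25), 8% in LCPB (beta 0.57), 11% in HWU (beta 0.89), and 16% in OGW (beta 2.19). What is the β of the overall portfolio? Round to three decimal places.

β_P = Σ w_i β_i = 0.26×0.89 + 0.39×0.25 + 0.08×0.57 + 0.11×0.89 + 0.16×2.19 = 0.8228

0.823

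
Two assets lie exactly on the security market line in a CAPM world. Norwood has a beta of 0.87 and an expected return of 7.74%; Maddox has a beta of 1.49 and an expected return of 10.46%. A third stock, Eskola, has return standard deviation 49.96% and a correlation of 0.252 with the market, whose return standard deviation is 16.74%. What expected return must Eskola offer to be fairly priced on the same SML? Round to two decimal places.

MRP = (10.46% − 7.74%) / (1.49 − 0.87) = 4.3871%
R_f = 7.74% − 0.87 × 4.3871% = 3.9232%
β_Eskola = ρ·σ_i/σ_m = 0.252 × 49.96 / 16.74 = 0.7521
E(R_Eskola) = R_f + β × MRP = 3.9232% + 0.7521 × 4.3871% = 7.22%

7.22%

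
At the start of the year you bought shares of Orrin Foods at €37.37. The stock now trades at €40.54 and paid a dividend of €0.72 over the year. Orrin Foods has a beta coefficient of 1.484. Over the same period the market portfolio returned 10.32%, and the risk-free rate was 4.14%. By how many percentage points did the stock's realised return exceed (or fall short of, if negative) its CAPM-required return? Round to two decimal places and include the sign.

-2.90%

Realised HPR = (P1 + D1 − P0) / P0 = (40.54 + 0.72 − 37.37) / 37.37 = 3.89 / 37.37 = 10.4094%
MRP = 10.32% − 4.14% = 6.18%
CAPM required = R_f + β·MRP = 4.14% + 1.484 × 6.18% = 13.31112%
α = realised − required = 10.4094% − 13.31112% = -2.90%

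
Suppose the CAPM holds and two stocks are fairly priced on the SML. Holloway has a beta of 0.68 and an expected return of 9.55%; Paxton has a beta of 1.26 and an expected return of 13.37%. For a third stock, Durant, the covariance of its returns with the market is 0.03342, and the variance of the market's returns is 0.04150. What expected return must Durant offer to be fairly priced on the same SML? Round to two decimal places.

MRP = (13.37% − 9.55%) / (1.26 − 0.68) = 6.5862%
R_f = 9.55% − 0.68 × 6.5862% = 5.0714%
β_Durant = Cov / Var(R_m) = 0.03342 / 0.04150 = 0.8053
E(R_Durant) = R_f + β × MRP = 5.0714% + 0.8053 × 6.5862% = 10.38%

10.38%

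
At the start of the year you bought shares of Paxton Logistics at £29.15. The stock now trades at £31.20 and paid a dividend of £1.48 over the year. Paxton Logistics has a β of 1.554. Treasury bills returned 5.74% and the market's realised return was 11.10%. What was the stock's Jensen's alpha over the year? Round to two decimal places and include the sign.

-1.96%

Realised HPR = (P1 + D1 − P0) / P0 = (31.20 + 1.48 − 29.15) / 29.15 = 3.53 / 29.15 = 12.1098%
MRP = 11.10% − 5.74% = 5.36%
CAPM required = R_f + β·MRP = 5.74% + 1.554 × 5.36% = 14.06944%
α = realised − required = 12.1098% − 14.06944% = -1.96%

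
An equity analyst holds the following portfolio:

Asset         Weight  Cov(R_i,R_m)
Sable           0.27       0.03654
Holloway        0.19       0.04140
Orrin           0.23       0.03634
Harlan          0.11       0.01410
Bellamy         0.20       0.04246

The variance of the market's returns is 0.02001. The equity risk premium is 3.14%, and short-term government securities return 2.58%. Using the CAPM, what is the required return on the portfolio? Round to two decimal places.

8.25%

β_Sable = 0.03654 / 0.02001 = 1.8261
β_Holloway = 0.04140 / 0.02001 = 2.0690
β_Orrin = 0.03634 / 0.02001 = 1.8161
β_Harlan = 0.01410 / 0.02001 = 0.7046
β_Bellamy = 0.04246 / 0.02001 = 2.1219
β_P = Σ w_i β_i = 0.27×1.8261 + 0.19×2.0690 + 0.23×1.8161 + 0.11×0.7046 + 0.20×2.1219 = 1.8057
E(R_P) = R_f + β_P × MRP = 2.58% + 1.8057 × 3.14% = 8.25%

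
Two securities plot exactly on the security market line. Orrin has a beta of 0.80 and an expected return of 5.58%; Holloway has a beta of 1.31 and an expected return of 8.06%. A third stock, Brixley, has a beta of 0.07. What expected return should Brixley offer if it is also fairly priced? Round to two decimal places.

2.03%

MRP (SML slope) = (8.06% − 5.58%) / (1.31 − 0.80) = 2.48% / 0.51 = 4.8627%
R_f (intercept) = 5.58% − 0.80 × 4.8627% = 1.6898%
E(R_Brixley) = R_f + β × MRP = 1.6898% + 0.07 × 4.8627% = 2.03%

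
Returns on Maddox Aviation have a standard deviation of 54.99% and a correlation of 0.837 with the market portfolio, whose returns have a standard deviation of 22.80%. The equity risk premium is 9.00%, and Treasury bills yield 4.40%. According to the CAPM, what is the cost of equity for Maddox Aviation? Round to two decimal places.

22.57%

β = ρ × σ_i / σ_m = 0.837 × 54.99% / 22.80% = 2.0187
E(R) = 4.40% + 2.0187 × 9.00% = 22.57%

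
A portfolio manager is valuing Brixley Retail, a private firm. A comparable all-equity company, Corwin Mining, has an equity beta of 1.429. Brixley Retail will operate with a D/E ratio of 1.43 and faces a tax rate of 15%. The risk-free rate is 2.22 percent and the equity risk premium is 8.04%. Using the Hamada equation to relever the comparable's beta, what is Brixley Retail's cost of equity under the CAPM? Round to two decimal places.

β_L = β_U × [1 + (1 − t)(D/E)] = 1.429 × [1 + (1 − 0.15) × 1.43]
    = 1.429 × [1 + 0.85 × 1.43] = 1.429 × 2.2155 = 3.1659
E(R) = R_f + β_L × MRP = 2.22% + 3.1659 × 8.04% = 27.67%

27.67%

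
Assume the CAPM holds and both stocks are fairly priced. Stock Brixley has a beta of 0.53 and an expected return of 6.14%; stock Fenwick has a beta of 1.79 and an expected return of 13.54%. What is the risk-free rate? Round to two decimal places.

3.03%

Both satisfy E(R) = R_f + β·MRP, so the slope of the SML is
MRP = (13.54% − 6.14%) / (1.79 − 0.53) = 7.40% / 1.26 = 5.8730%
R_f = E(R_Brixley) − β_Brixley·MRP = 6.14% − 0.53 × 5.8730% = 3.0273%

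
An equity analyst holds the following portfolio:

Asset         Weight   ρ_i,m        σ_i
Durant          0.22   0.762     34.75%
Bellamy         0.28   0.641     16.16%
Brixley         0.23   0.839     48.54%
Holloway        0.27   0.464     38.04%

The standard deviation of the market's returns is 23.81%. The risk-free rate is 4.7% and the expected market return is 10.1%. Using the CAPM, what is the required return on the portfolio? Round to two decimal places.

9.88%

β_Durant = 0.762 × 34.75% / 23.81% = 1.1121
β_Bellamy = 0.641 × 16.16% / 23.81% = 0.4351
β_Brixley = 0.839 × 48.54% / 23.81% = 1.7104
β_Holloway = 0.464 × 38.04% / 23.81% = 0.7413
β_P = Σ w_i β_i = 0.22×1.1121 + 0.28×0.4351 + 0.23×1.7104 + 0.27×0.7413 = 0.9600
MRP = 10.1% − 4.7% = 5.40%
E(R_P) = R_f + β_P × MRP = 4.7% + 0.9600 × 5.4% = 9.88%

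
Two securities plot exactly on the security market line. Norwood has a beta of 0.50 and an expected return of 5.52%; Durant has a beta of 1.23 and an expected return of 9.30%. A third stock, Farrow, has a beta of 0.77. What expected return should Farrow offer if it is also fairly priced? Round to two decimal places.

MRP (SML slope) = (9.30% − 5.52%) / (1.23 − 0.50) = 3.78% / 0.73 = 5.1781%
R_f (intercept) = 5.52% − 0.50 × 5.1781% = 2.9310%
E(R_Farrow) = R_f + β × MRP = 2.9310% + 0.77 × 5.1781% = 6.92%

6.92%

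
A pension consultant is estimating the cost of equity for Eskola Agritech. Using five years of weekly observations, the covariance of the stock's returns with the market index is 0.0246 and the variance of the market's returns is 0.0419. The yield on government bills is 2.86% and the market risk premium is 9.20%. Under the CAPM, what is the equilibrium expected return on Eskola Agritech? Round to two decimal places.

β = Cov(R_i, R_m) / Var(R_m) = 0.0246 / 0.0419 = 0.5871
E(R) = R_f + β × MRP = 2.86% + 0.5871 × 9.20% = 8.26%

8.26%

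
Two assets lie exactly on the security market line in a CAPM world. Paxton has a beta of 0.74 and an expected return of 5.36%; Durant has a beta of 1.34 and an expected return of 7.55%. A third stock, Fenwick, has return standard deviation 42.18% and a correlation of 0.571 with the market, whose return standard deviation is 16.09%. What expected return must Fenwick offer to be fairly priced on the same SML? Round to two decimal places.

MRP = (7.55% − 5.36%) / (1.34 − 0.74) = 3.6500%
R_f = 5.36% − 0.74 × 3.6500% = 2.6590%
β_Fenwick = ρ·σ_i/σ_m = 0.571 × 42.18 / 16.09 = 1.4969
E(R_Fenwick) = R_f + β × MRP = 2.6590% + 1.4969 × 3.6500% = 8.12%

8.12%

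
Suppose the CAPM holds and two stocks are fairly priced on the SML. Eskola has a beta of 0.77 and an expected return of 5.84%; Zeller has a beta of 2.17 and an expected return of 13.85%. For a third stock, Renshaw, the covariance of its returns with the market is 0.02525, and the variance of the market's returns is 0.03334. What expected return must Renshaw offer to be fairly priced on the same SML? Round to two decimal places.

5.77%

MRP = (13.85% − 5.84%) / (2.17 − 0.77) = 5.7214%
R_f = 5.84% − 0.77 × 5.7214% = 1.4345%
β_Renshaw = Cov / Var(R_m) = 0.02525 / 0.03334 = 0.7573
E(R_Renshaw) = R_f + β × MRP = 1.4345% + 0.7573 × 5.7214% = 5.77%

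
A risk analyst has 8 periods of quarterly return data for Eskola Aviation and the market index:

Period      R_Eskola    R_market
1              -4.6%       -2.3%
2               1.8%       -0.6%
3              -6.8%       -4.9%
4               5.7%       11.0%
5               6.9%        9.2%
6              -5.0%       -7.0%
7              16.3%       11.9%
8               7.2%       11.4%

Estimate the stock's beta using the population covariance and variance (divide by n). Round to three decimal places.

Mean R_i = (-4.6 + 1.8 − 6.8 + 5.7 + 6.9 − 5.0 + 16.3 + 7.2) / 8 = 2.6875%
Mean R_m = (-2.3 − 0.6 − 4.9 + 11.0 + 9.2 − 7.0 + 11.9 + 11.4) / 8 = 3.5875%
Σ(R_i − R̄_i)(R_m − R̄_m) = 402.9188  ⇒  Cov = 402.9188 / 8 = 50.3649
Σ(R_m − R̄_m)² = 452.9088  ⇒  Var(R_m) = 452.9088 / 8 = 56.6136
β = Cov / Var(R_m) = 50.3649 / 56.6136 = 0.8896

0.890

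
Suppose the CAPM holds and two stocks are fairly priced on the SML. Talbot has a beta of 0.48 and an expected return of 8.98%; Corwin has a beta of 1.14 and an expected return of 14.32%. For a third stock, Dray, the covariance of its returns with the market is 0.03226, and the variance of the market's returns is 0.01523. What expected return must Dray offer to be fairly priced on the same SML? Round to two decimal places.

22.23%

MRP = (14.32% − 8.98%) / (1.14 − 0.48) = 8.0909%
R_f = 8.98% − 0.48 × 8.0909% = 5.0964%
β_Dray = Cov / Var(R_m) = 0.03226 / 0.01523 = 2.1182
E(R_Dray) = R_f + β × MRP = 5.0964% + 2.1182 × 8.0909% = 22.23%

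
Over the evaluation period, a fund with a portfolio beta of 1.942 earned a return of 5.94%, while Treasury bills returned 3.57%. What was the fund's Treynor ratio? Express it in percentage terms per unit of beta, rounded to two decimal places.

1.22%

Treynor = (R_P − R_f) / β_P = (5.94% − 3.57%) / 1.9420 = 2.37% / 1.9420 = 1.22%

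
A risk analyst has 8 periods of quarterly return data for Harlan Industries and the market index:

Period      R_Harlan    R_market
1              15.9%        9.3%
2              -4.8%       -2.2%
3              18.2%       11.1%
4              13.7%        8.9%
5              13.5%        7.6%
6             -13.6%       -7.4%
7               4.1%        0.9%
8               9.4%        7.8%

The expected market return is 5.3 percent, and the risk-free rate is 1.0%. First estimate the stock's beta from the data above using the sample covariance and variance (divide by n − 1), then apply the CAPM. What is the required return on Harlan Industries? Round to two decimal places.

8.15%

Mean R_i = (15.9 − 4.8 + 18.2 + 13.7 + 13.5 − 13.6 + 4.1 + 9.4) / 8 = 7.0500%
Mean R_m = (9.3 − 2.2 + 11.1 + 8.9 + 7.6 − 7.4 + 0.9 + 7.8) / 8 = 4.5000%
Σ(R_i − R̄_i)(R_m − R̄_m) = 508.8300  ⇒  Cov = 508.8300 / 7 = 72.6900
Σ(R_m − R̄_m)² = 305.9200  ⇒  Var(R_m) = 305.9200 / 7 = 43.7029
β = Cov / Var(R_m) = 72.6900 / 43.7029 = 1.6633
MRP = 5.3% − 1.0% = 4.30%
E(R) = R_f + β × MRP = 1.0% + 1.6633 × 4.3% = 8.15%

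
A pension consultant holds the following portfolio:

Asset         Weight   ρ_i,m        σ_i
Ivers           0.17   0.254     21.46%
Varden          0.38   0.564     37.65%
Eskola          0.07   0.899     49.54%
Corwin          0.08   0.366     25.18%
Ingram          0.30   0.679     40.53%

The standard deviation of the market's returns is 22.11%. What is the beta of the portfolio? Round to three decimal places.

β_Ivers = 0.254 × 21.46% / 22.11% = 0.2465
β_Varden = 0.564 × 37.65% / 22.11% = 0.9604
β_Eskola = 0.899 × 49.54% / 22.11% = 2.0143
β_Corwin = 0.366 × 25.18% / 22.11% = 0.4168
β_Ingram = 0.679 × 40.53% / 22.11% = 1.2447
β_P = Σ w_i β_i = 0.17×0.2465 + 0.38×0.9604 + 0.07×2.0143 + 0.08×0.4168 + 0.30×1.2447 = 0.9546

0.955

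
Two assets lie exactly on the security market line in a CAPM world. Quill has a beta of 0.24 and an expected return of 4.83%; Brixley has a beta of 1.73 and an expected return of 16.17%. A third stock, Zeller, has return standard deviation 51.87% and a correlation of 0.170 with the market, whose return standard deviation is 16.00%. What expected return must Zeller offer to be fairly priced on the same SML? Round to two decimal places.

MRP = (16.17% − 4.83%) / (1.73 − 0.24) = 7.6107%
R_f = 4.83% − 0.24 × 7.6107% = 3.0034%
β_Zeller = ρ·σ_i/σ_m = 0.170 × 51.87 / 16.00 = 0.5511
E(R_Zeller) = R_f + β × MRP = 3.0034% + 0.5511 × 7.6107% = 7.20%

7.20%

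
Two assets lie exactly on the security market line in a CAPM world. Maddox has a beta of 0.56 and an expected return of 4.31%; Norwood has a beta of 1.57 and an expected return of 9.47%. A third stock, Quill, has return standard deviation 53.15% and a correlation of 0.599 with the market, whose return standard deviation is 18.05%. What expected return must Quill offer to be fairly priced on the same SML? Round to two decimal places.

MRP = (9.47% − 4.31%) / (1.57 − 0.56) = 5.1089%
R_f = 4.31% − 0.56 × 5.1089% = 1.4490%
β_Quill = ρ·σ_i/σ_m = 0.599 × 53.15 / 18.05 = 1.7638
E(R_Quill) = R_f + β × MRP = 1.4490% + 1.7638 × 5.1089% = 10.46%

10.46%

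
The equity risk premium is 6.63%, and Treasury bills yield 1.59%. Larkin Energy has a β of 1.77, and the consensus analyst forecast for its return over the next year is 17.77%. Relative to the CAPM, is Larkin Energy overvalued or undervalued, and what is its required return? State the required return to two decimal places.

Required return = R_f + β·MRP = 1.59% + 1.77 × 6.63% = 13.33%
Forecast 17.77% > required 13.33% → the stock plots above the SML → undervalued.

Undervalued; required return 13.33%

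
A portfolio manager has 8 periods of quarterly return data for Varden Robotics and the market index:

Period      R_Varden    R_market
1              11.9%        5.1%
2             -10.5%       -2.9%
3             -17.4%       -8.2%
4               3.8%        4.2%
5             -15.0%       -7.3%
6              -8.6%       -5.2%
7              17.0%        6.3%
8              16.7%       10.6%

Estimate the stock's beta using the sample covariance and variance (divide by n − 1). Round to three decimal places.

1.963

Mean R_i = (11.9 − 10.5 − 17.4 + 3.8 − 15.0 − 8.6 + 17.0 + 16.7) / 8 = -0.2625%
Mean R_m = (5.1 − 2.9 − 8.2 + 4.2 − 7.3 − 5.2 + 6.3 + 10.6) / 8 = 0.3250%
Σ(R_i − R̄_i)(R_m − R̄_m) = 688.8025  ⇒  Cov = 688.8025 / 7 = 98.4004
Σ(R_m − R̄_m)² = 350.8350  ⇒  Var(R_m) = 350.8350 / 7 = 50.1193
β = Cov / Var(R_m) = 98.4004 / 50.1193 = 1.9633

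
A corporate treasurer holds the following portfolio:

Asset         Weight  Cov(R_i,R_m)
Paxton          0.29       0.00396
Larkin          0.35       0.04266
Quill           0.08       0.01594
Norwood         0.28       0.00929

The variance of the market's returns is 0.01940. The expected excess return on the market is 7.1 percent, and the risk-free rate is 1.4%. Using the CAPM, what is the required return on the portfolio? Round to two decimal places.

β_Paxton = 0.00396 / 0.01940 = 0.2041
β_Larkin = 0.04266 / 0.01940 = 2.1990
β_Quill = 0.01594 / 0.01940 = 0.8216
β_Norwood = 0.00929 / 0.01940 = 0.4789
β_P = Σ w_i β_i = 0.29×0.2041 + 0.35×2.1990 + 0.08×0.8216 + 0.28×0.4789 = 1.0287
E(R_P) = R_f + β_P × MRP = 1.4% + 1.0287 × 7.1% = 8.70%

8.70%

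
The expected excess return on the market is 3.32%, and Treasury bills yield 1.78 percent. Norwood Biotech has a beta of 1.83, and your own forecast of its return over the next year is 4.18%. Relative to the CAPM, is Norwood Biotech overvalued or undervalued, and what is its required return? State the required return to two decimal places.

Required return = R_f + β·MRP = 1.78% + 1.83 × 3.32% = 7.86%
Forecast 4.18% < required 7.86% → the stock plots below the SML → overvalued.

Overvalued; required return 7.86%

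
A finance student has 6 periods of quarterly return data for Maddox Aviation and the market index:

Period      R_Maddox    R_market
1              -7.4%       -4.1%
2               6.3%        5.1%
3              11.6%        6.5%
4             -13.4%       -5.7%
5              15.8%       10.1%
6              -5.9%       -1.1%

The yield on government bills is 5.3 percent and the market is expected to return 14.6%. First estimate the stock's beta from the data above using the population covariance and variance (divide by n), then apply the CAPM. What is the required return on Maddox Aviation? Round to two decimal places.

Mean R_i = (-7.4 + 6.3 + 11.6 − 13.4 + 15.8 − 5.9) / 6 = 1.1667%
Mean R_m = (-4.1 + 5.1 + 6.5 − 5.7 + 10.1 − 1.1) / 6 = 1.8000%
Σ(R_i − R̄_i)(R_m − R̄_m) = 367.7200  ⇒  Cov = 367.7200 / 6 = 61.2867
Σ(R_m − R̄_m)² = 201.3400  ⇒  Var(R_m) = 201.3400 / 6 = 33.5567
β = Cov / Var(R_m) = 61.2867 / 33.5567 = 1.8264
MRP = 14.6% − 5.3% = 9.30%
E(R) = R_f + β × MRP = 5.3% + 1.8264 × 9.3% = 22.29%

22.29%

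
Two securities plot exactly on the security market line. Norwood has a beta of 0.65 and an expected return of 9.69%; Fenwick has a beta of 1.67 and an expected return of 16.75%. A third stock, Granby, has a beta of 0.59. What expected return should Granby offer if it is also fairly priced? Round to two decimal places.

MRP (SML slope) = (16.75% − 9.69%) / (1.67 − 0.65) = 7.06% / 1.02 = 6.9216%
R_f (intercept) = 9.69% − 0.65 × 6.9216% = 5.1910%
E(R_Granby) = R_f + β × MRP = 5.1910% + 0.59 × 6.9216% = 9.27%

9.27%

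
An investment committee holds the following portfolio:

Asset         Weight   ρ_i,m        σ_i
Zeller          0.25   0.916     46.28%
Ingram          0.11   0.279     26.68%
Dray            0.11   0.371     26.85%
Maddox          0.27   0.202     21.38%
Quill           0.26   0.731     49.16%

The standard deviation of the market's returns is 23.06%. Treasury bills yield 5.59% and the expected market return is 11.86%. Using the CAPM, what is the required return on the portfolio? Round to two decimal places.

β_Zeller = 0.916 × 46.28% / 23.06% = 1.8384
β_Ingram = 0.279 × 26.68% / 23.06% = 0.3228
β_Dray = 0.371 × 26.85% / 23.06% = 0.4320
β_Maddox = 0.202 × 21.38% / 23.06% = 0.1873
β_Quill = 0.731 × 49.16% / 23.06% = 1.5584
β_P = Σ w_i β_i = 0.25×1.8384 + 0.11×0.3228 + 0.11×0.4320 + 0.27×0.1873 + 0.26×1.5584 = 0.9984
MRP = 11.86% − 5.59% = 6.27%
E(R_P) = R_f + β_P × MRP = 5.59% + 0.9984 × 6.27% = 11.85%

11.85%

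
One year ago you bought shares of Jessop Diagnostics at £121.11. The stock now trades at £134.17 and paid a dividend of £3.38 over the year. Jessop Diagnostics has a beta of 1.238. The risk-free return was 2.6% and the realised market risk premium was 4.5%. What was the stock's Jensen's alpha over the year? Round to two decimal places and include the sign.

Realised HPR = (P1 + D1 − P0) / P0 = (134.17 + 3.38 − 121.11) / 121.11 = 16.44 / 121.11 = 13.5744%
CAPM required = R_f + β·MRP = 2.6% + 1.238 × 4.5% = 8.1710%
α = realised − required = 13.5744% − 8.1710% = +5.40%

+5.40%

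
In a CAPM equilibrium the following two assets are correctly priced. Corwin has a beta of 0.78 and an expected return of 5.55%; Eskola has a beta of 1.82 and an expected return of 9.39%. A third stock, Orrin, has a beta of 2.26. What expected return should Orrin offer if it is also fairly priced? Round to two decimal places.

11.01%

MRP (SML slope) = (9.39% − 5.55%) / (1.82 − 0.78) = 3.84% / 1.04 = 3.6923%
R_f (intercept) = 5.55% − 0.78 × 3.6923% = 2.6700%
E(R_Orrin) = R_f + β × MRP = 2.6700% + 2.26 × 3.6923% = 11.01%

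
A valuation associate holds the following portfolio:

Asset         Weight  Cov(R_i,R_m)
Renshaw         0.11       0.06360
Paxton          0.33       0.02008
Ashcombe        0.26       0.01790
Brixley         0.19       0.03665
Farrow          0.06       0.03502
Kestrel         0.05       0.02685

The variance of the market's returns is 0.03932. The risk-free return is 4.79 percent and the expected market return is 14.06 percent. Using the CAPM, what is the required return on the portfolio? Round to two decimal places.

β_Renshaw = 0.06360 / 0.03932 = 1.6175
β_Paxton = 0.02008 / 0.03932 = 0.5107
β_Ashcombe = 0.01790 / 0.03932 = 0.4552
β_Brixley = 0.03665 / 0.03932 = 0.9321
β_Farrow = 0.03502 / 0.03932 = 0.8906
β_Kestrel = 0.02685 / 0.03932 = 0.6829
β_P = Σ w_i β_i = 0.11×1.6175 + 0.33×0.5107 + 0.26×0.4552 + 0.19×0.9321 + 0.06×0.8906 + 0.05×0.6829 = 0.7295
MRP = 14.06% − 4.79% = 9.27%
E(R_P) = R_f + β_P × MRP = 4.79% + 0.7295 × 9.27% = 11.55%

11.55%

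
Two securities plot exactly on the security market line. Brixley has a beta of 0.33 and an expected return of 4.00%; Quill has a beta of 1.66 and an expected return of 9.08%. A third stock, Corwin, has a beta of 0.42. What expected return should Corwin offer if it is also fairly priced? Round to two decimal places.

MRP (SML slope) = (9.08% − 4.00%) / (1.66 − 0.33) = 5.08% / 1.33 = 3.8195%
R_f (intercept) = 4.00% − 0.33 × 3.8195% = 2.7396%
E(R_Corwin) = R_f + β × MRP = 2.7396% + 0.42 × 3.8195% = 4.34%

4.34%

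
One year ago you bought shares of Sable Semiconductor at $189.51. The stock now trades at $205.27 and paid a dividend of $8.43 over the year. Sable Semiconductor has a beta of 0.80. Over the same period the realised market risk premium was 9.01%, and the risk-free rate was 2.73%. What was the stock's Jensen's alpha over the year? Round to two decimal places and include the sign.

+2.83%

Realised HPR = (P1 + D1 − P0) / P0 = (205.27 + 8.43 − 189.51) / 189.51 = 24.19 / 189.51 = 12.7645%
CAPM required = R_f + β·MRP = 2.73% + 0.80 × 9.01% = 9.9380%
α = realised − required = 12.7645% − 9.9380% = +2.83%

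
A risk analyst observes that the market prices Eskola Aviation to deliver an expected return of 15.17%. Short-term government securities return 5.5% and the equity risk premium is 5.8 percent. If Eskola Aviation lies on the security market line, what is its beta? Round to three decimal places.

1.667

β = (E(R) − R_f) / MRP = (15.17% − 5.5%) / 5.8% = 9.67% / 5.8% = 1.667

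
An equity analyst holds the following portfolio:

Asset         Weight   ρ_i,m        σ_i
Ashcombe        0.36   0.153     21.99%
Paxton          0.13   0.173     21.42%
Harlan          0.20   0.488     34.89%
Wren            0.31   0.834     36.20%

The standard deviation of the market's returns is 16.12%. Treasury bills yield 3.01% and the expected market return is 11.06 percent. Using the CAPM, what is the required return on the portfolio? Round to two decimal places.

β_Ashcombe = 0.153 × 21.99% / 16.12% = 0.2087
β_Paxton = 0.173 × 21.42% / 16.12% = 0.2299
β_Harlan = 0.488 × 34.89% / 16.12% = 1.0562
β_Wren = 0.834 × 36.20% / 16.12% = 1.8729
β_P = Σ w_i β_i = 0.36×0.2087 + 0.13×0.2299 + 0.20×1.0562 + 0.31×1.8729 = 0.8969
MRP = 11.06% − 3.01% = 8.05%
E(R_P) = R_f + β_P × MRP = 3.01% + 0.8969 × 8.05% = 10.23%

10.23%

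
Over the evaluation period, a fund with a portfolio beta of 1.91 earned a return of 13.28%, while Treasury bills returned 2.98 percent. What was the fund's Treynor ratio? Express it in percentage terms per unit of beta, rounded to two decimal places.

Treynor = (R_P − R_f) / β_P = (13.28% − 2.98%) / 1.9100 = 10.30% / 1.9100 = 5.39%

5.39%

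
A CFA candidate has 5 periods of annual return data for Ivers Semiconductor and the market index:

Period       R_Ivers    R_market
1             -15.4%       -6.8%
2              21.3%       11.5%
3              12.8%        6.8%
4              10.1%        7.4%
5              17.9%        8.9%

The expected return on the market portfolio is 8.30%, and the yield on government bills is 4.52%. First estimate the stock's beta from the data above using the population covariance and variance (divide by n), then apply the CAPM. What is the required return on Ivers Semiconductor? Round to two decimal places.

Mean R_i = (-15.4 + 21.3 + 12.8 + 10.1 + 17.9) / 5 = 9.3400%
Mean R_m = (-6.8 + 11.5 + 6.8 + 7.4 + 8.9) / 5 = 5.5600%
Σ(R_i − R̄_i)(R_m − R̄_m) = 411.1080  ⇒  Cov = 411.1080 / 5 = 82.2216
Σ(R_m − R̄_m)² = 204.1320  ⇒  Var(R_m) = 204.1320 / 5 = 40.8264
β = Cov / Var(R_m) = 82.2216 / 40.8264 = 2.0139
MRP = 8.30% − 4.52% = 3.78%
E(R) = R_f + β × MRP = 4.52% + 2.0139 × 3.78% = 12.13%

12.13%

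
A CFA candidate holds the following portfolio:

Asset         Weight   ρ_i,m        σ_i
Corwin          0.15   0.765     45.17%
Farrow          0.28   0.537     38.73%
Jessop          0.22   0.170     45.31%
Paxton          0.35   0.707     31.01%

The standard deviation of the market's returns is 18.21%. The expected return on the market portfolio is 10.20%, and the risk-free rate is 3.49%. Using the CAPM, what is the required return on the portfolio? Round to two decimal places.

β_Corwin = 0.765 × 45.17% / 18.21% = 1.8976
β_Farrow = 0.537 × 38.73% / 18.21% = 1.1421
β_Jessop = 0.170 × 45.31% / 18.21% = 0.4230
β_Paxton = 0.707 × 31.01% / 18.21% = 1.2040
β_P = Σ w_i β_i = 0.15×1.8976 + 0.28×1.1421 + 0.22×0.4230 + 0.35×1.2040 = 1.1189
MRP = 10.20% − 3.49% = 6.71%
E(R_P) = R_f + β_P × MRP = 3.49% + 1.1189 × 6.71% = 11.00%

11.00%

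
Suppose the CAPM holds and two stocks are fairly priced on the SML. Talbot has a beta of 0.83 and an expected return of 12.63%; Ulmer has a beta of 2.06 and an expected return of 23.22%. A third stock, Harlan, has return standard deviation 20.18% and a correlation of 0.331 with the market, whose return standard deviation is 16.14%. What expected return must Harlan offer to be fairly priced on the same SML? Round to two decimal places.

MRP = (23.22% − 12.63%) / (2.06 − 0.83) = 8.6098%
R_f = 12.63% − 0.83 × 8.6098% = 5.4839%
β_Harlan = ρ·σ_i/σ_m = 0.331 × 20.18 / 16.14 = 0.4139
E(R_Harlan) = R_f + β × MRP = 5.4839% + 0.4139 × 8.6098% = 9.05%

9.05%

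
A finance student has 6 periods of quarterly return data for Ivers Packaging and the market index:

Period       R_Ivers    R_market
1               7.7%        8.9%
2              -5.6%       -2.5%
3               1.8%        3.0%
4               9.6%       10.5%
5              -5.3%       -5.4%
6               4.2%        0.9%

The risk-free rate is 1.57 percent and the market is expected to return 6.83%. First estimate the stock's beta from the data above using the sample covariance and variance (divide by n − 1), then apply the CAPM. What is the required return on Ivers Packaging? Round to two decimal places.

Mean R_i = (7.7 − 5.6 + 1.8 + 9.6 − 5.3 + 4.2) / 6 = 2.0667%
Mean R_m = (8.9 − 2.5 + 3.0 + 10.5 − 5.4 + 0.9) / 6 = 2.5667%
Σ(R_i − R̄_i)(R_m − R̄_m) = 189.3033  ⇒  Cov = 189.3033 / 5 = 37.8607
Σ(R_m − R̄_m)² = 195.1533  ⇒  Var(R_m) = 195.1533 / 5 = 39.0307
β = Cov / Var(R_m) = 37.8607 / 39.0307 = 0.9700
MRP = 6.83% − 1.57% = 5.26%
E(R) = R_f + β × MRP = 1.57% + 0.9700 × 5.26% = 6.67%

6.67%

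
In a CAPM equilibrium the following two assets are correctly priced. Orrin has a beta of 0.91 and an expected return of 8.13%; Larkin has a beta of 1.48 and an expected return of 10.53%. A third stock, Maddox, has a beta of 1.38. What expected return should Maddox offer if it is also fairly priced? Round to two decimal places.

10.11%

MRP (SML slope) = (10.53% − 8.13%) / (1.48 − 0.91) = 2.40% / 0.57 = 4.2105%
R_f (intercept) = 8.13% − 0.91 × 4.2105% = 4.2984%
E(R_Maddox) = R_f + β × MRP = 4.2984% + 1.38 × 4.2105% = 10.11%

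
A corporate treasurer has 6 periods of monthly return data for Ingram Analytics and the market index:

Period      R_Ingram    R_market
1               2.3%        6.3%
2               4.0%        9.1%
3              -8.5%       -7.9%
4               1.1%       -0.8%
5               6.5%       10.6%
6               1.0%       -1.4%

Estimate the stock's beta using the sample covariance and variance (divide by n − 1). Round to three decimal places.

Mean R_i = (2.3 + 4.0 − 8.5 + 1.1 + 6.5 + 1.0) / 6 = 1.0667%
Mean R_m = (6.3 + 9.1 − 7.9 − 0.8 + 10.6 − 1.4) / 6 = 2.6500%
Σ(R_i − R̄_i)(R_m − R̄_m) = 167.7000  ⇒  Cov = 167.7000 / 5 = 33.5400
Σ(R_m − R̄_m)² = 257.7350  ⇒  Var(R_m) = 257.7350 / 5 = 51.5470
β = Cov / Var(R_m) = 33.5400 / 51.5470 = 0.6507

0.651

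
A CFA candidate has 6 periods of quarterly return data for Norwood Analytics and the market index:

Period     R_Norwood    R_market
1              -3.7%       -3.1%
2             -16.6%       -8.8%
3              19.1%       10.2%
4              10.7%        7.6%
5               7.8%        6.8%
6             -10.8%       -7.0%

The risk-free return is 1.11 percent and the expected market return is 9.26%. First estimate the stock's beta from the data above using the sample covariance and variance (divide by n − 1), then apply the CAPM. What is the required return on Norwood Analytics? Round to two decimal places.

Mean R_i = (-3.7 − 16.6 + 19.1 + 10.7 + 7.8 − 10.8) / 6 = 1.0833%
Mean R_m = (-3.1 − 8.8 + 10.2 + 7.6 + 6.8 − 7.0) / 6 = 0.9500%
Σ(R_i − R̄_i)(R_m − R̄_m) = 556.1550  ⇒  Cov = 556.1550 / 5 = 111.2310
Σ(R_m − R̄_m)² = 338.6750  ⇒  Var(R_m) = 338.6750 / 5 = 67.7350
β = Cov / Var(R_m) = 111.2310 / 67.7350 = 1.6421
MRP = 9.26% − 1.11% = 8.15%
E(R) = R_f + β × MRP = 1.11% + 1.6421 × 8.15% = 14.49%

14.49%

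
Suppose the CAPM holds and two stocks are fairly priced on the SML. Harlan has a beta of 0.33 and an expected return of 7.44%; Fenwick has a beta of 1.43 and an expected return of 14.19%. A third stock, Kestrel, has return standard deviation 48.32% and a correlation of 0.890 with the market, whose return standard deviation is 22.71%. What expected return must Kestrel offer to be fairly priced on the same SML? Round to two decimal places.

MRP = (14.19% − 7.44%) / (1.43 − 0.33) = 6.1364%
R_f = 7.44% − 0.33 × 6.1364% = 5.4150%
β_Kestrel = ρ·σ_i/σ_m = 0.890 × 48.32 / 22.71 = 1.8937
E(R_Kestrel) = R_f + β × MRP = 5.4150% + 1.8937 × 6.1364% = 17.04%

17.04%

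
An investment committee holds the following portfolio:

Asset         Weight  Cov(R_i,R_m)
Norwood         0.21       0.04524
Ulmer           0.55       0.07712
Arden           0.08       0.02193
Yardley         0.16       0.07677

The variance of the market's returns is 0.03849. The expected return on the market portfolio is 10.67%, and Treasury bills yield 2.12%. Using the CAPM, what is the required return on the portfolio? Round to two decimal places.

16.77%

β_Norwood = 0.04524 / 0.03849 = 1.1754
β_Ulmer = 0.07712 / 0.03849 = 2.0036
β_Arden = 0.02193 / 0.03849 = 0.5698
β_Yardley = 0.07677 / 0.03849 = 1.9945
β_P = Σ w_i β_i = 0.21×1.1754 + 0.55×2.0036 + 0.08×0.5698 + 0.16×1.9945 = 1.7135
MRP = 10.67% − 2.12% = 8.55%
E(R_P) = R_f + β_P × MRP = 2.12% + 1.7135 × 8.55% = 16.77%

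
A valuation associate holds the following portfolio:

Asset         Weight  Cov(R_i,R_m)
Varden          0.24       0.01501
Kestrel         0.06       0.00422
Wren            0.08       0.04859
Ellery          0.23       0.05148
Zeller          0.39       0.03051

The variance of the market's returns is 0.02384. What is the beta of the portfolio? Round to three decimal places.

β_Varden = 0.01501 / 0.02384 = 0.6296
β_Kestrel = 0.00422 / 0.02384 = 0.1770
β_Wren = 0.04859 / 0.02384 = 2.0382
β_Ellery = 0.05148 / 0.02384 = 2.1594
β_Zeller = 0.03051 / 0.02384 = 1.2798
β_P = Σ w_i β_i = 0.24×0.6296 + 0.06×0.1770 + 0.08×2.0382 + 0.23×2.1594 + 0.39×1.2798 = 1.3206

1.321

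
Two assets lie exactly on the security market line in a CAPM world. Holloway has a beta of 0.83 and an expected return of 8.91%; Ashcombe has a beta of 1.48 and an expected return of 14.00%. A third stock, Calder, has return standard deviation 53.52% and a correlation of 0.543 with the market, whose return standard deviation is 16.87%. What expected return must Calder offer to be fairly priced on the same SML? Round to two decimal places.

MRP = (14.00% − 8.91%) / (1.48 − 0.83) = 7.8308%
R_f = 8.91% − 0.83 × 7.8308% = 2.4104%
β_Calder = ρ·σ_i/σ_m = 0.543 × 53.52 / 16.87 = 1.7227
E(R_Calder) = R_f + β × MRP = 2.4104% + 1.7227 × 7.8308% = 15.90%

15.90%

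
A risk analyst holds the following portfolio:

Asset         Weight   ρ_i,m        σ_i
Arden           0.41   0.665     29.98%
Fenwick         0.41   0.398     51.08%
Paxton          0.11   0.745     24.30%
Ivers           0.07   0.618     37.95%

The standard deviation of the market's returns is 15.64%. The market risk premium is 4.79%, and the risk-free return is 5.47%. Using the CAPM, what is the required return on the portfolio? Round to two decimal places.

β_Arden = 0.665 × 29.98% / 15.64% = 1.2747
β_Fenwick = 0.398 × 51.08% / 15.64% = 1.2999
β_Paxton = 0.745 × 24.30% / 15.64% = 1.1575
β_Ivers = 0.618 × 37.95% / 15.64% = 1.4996
β_P = Σ w_i β_i = 0.41×1.2747 + 0.41×1.2999 + 0.11×1.1575 + 0.07×1.4996 = 1.2879
E(R_P) = R_f + β_P × MRP = 5.47% + 1.2879 × 4.79% = 11.64%

11.64%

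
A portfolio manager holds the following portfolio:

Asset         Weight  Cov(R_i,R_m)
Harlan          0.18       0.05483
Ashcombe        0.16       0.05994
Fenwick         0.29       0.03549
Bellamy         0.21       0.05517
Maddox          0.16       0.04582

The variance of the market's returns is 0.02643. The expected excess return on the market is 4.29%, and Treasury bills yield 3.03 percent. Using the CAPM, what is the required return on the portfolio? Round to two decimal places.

β_Harlan = 0.05483 / 0.02643 = 2.0745
β_Ashcombe = 0.05994 / 0.02643 = 2.2679
β_Fenwick = 0.03549 / 0.02643 = 1.3428
β_Bellamy = 0.05517 / 0.02643 = 2.0874
β_Maddox = 0.04582 / 0.02643 = 1.7336
β_P = Σ w_i β_i = 0.18×2.0745 + 0.16×2.2679 + 0.29×1.3428 + 0.21×2.0874 + 0.16×1.7336 = 1.8414
E(R_P) = R_f + β_P × MRP = 3.03% + 1.8414 × 4.29% = 10.93%

10.93%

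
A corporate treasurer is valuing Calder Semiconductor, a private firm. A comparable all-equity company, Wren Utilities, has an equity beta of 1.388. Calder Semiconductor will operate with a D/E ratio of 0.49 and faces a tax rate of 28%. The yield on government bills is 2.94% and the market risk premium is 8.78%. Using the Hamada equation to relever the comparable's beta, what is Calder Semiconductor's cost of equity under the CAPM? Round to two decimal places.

β_L = β_U × [1 + (1 − t)(D/E)] = 1.388 × [1 + (1 − 0.28) × 0.49]
    = 1.388 × [1 + 0.72 × 0.49] = 1.388 × 1.3528 = 1.8777
E(R) = R_f + β_L × MRP = 2.94% + 1.8777 × 8.78% = 19.43%

19.43%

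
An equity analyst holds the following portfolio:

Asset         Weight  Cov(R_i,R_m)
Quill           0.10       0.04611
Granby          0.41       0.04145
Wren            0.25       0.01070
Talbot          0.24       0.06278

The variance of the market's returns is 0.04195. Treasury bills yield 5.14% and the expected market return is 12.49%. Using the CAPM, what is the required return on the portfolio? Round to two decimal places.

β_Quill = 0.04611 / 0.04195 = 1.0992
β_Granby = 0.04145 / 0.04195 = 0.9881
β_Wren = 0.01070 / 0.04195 = 0.2551
β_Talbot = 0.06278 / 0.04195 = 1.4965
β_P = Σ w_i β_i = 0.10×1.0992 + 0.41×0.9881 + 0.25×0.2551 + 0.24×1.4965 = 0.9380
MRP = 12.49% − 5.14% = 7.35%
E(R_P) = R_f + β_P × MRP = 5.14% + 0.9380 × 7.35% = 12.03%

12.03%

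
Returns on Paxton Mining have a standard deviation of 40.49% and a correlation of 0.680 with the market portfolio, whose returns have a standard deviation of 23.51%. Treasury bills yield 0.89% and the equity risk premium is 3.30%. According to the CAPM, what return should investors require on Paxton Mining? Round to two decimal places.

4.75%

β = ρ × σ_i / σ_m = 0.680 × 40.49% / 23.51% = 1.1711
E(R) = 0.89% + 1.1711 × 3.30% = 4.75%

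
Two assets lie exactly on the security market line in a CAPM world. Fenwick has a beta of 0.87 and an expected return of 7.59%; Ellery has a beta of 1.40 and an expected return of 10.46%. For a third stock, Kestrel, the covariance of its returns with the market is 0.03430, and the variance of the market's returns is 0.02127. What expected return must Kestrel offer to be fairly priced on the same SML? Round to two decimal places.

11.61%

MRP = (10.46% − 7.59%) / (1.40 − 0.87) = 5.4151%
R_f = 7.59% − 0.87 × 5.4151% = 2.8789%
β_Kestrel = Cov / Var(R_m) = 0.03430 / 0.02127 = 1.6126
E(R_Kestrel) = R_f + β × MRP = 2.8789% + 1.6126 × 5.4151% = 11.61%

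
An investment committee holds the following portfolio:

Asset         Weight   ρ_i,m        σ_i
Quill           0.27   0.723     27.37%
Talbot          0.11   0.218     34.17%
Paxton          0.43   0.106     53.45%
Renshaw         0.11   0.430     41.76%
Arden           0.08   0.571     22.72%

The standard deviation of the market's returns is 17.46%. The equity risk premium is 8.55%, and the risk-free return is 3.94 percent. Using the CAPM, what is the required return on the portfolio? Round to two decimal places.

β_Quill = 0.723 × 27.37% / 17.46% = 1.1334
β_Talbot = 0.218 × 34.17% / 17.46% = 0.4266
β_Paxton = 0.106 × 53.45% / 17.46% = 0.3245
β_Renshaw = 0.430 × 41.76% / 17.46% = 1.0285
β_Arden = 0.571 × 22.72% / 17.46% = 0.7430
β_P = Σ w_i β_i = 0.27×1.1334 + 0.11×0.4266 + 0.43×0.3245 + 0.11×1.0285 + 0.08×0.7430 = 0.6651
E(R_P) = R_f + β_P × MRP = 3.94% + 0.6651 × 8.55% = 9.63%

9.63%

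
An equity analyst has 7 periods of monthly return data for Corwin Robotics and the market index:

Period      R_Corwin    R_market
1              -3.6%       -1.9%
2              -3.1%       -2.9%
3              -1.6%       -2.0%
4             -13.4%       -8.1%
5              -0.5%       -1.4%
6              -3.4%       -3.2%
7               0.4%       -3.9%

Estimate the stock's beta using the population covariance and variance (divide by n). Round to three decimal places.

Mean R_i = (-3.6 − 3.1 − 1.6 − 13.4 − 0.5 − 3.4 + 0.4) / 7 = -3.6000%
Mean R_m = (-1.9 − 2.9 − 2.0 − 8.1 − 1.4 − 3.2 − 3.9) / 7 = -3.3429%
Σ(R_i − R̄_i)(R_m − R̄_m) = 53.3500  ⇒  Cov = 53.3500 / 7 = 7.6214
Σ(R_m − R̄_m)² = 30.8171  ⇒  Var(R_m) = 30.8171 / 7 = 4.4024
β = Cov / Var(R_m) = 7.6214 / 4.4024 = 1.7312

1.731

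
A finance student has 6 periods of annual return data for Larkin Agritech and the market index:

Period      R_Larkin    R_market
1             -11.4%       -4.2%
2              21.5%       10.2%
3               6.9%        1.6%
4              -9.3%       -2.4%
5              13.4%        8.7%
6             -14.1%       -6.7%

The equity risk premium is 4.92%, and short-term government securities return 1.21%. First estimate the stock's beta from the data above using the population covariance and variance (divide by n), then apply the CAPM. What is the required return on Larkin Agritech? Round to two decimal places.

Mean R_i = (-11.4 + 21.5 + 6.9 − 9.3 + 13.4 − 14.1) / 6 = 1.1667%
Mean R_m = (-4.2 + 10.2 + 1.6 − 2.4 + 8.7 − 6.7) / 6 = 1.2000%
Σ(R_i − R̄_i)(R_m − R̄_m) = 503.1900  ⇒  Cov = 503.1900 / 6 = 83.8650
Σ(R_m − R̄_m)² = 241.9400  ⇒  Var(R_m) = 241.9400 / 6 = 40.3233
β = Cov / Var(R_m) = 83.8650 / 40.3233 = 2.0798
E(R) = R_f + β × MRP = 1.21% + 2.0798 × 4.92% = 11.44%

11.44%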